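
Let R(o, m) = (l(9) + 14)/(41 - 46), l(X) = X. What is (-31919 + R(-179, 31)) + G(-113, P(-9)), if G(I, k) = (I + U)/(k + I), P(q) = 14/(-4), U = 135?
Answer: -37191214/1165 ≈ -31924.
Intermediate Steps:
R(o, m) = -23/5 (R(o, m) = (9 + 14)/(41 - 46) = 23/(-5) = 23*(-1/5) = -23/5)
P(q) = -7/2 (P(q) = 14*(-1/4) = -7/2)
G(I, k) = (135 + I)/(I + k) (G(I, k) = (I + 135)/(k + I) = (135 + I)/(I + k))
(-31919 + R(-179, 31)) + G(-113, P(-9)) = (-31919 - 23/5) + (135 - 113)/(-113 - 7/2) = -159618/5 + 22/(-233/2) = -159618/5 - 2/233*22 = -159618/5 - 44/233 = -37191214/1165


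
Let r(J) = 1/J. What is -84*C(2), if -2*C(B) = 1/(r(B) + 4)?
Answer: 28/3 ≈ 9.3333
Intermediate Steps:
r(J) = 1/J
C(B) = -1/(2*(4 + 1/B)) (C(B) = -1/(2*(1/B + 4)) = -1/(2*(4 + 1/B)))
-84*C(2) = -(-84)*2/(2 + 8*2) = -(-84)*2/(2 + 16) = -(-84)*2/18 = -84*(-⅑) = 28/3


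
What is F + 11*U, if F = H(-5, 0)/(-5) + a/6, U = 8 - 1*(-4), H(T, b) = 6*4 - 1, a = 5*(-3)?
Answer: 1249/10 ≈ 124.90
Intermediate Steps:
a = -15
H(T, b) = 23 (H(T, b) = 24 - 1 = 23)
U = 12 (U = 8 + 4 = 12)
F = -71/10 (F = 23/(-5) - 15/6 = 23*(-⅕) - 15*⅙ = -23/5 - 5/2 = -71/10 ≈ -7.1000)
F + 11*U = -71/10 + 11*12 = -71/10 + 132 = 1249/10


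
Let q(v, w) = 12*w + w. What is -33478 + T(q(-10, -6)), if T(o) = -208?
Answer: -33686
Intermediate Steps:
q(v, w) = 13*w
-33478 + T(q(-10, -6)) = -33478 - 208 = -33686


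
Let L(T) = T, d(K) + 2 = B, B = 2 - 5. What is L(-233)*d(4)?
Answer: 1165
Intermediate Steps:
B = -3
d(K) = -5 (d(K) = -2 - 3 = -5)
L(-233)*d(4) = -233*(-5) = 1165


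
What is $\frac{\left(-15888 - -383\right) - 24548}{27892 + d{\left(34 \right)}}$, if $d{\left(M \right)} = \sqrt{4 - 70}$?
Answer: $- \frac{558579138}{388981865} + \frac{40053 i \sqrt{66}}{777963730} \approx -1.436 + 0.00041826 i$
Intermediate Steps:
$d{\left(M \right)} = i \sqrt{66}$ ($d{\left(M \right)} = \sqrt{-66} = i \sqrt{66}$)
$\frac{\left(-15888 - -383\right) - 24548}{27892 + d{\left(34 \right)}} = \frac{\left(-15888 - -383\right) - 24548}{27892 + i \sqrt{66}} = \frac{\left(-15888 + 383\right) - 24548}{27892 + i \sqrt{66}} = \frac{-15505 - 24548}{27892 + i \sqrt{66}} = - \frac{40053}{27892 + i \sqrt{66}}$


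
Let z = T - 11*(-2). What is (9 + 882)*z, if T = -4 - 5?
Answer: 11583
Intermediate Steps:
T = -9
z = 13 (z = -9 - 11*(-2) = -9 + 22 = 13)
(9 + 882)*z = (9 + 882)*13 = 891*13 = 11583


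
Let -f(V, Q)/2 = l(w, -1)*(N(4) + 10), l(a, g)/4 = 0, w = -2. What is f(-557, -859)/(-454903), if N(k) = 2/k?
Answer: 0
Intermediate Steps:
l(a, g) = 0 (l(a, g) = 4*0 = 0)
f(V, Q) = 0 (f(V, Q) = -0*(2/4 + 10) = -0*(2*(¼) + 10) = -0*(½ + 10) = -0*21/2 = -2*0 = 0)
f(-557, -859)/(-454903) = 0/(-454903) = 0*(-1/454903) = 0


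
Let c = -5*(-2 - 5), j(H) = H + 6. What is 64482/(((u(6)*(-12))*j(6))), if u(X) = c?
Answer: -10747/840 ≈ -12.794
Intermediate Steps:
j(H) = 6 + H
c = 35 (c = -5*(-7) = 35)
u(X) = 35
64482/(((u(6)*(-12))*j(6))) = 64482/(((35*(-12))*(6 + 6))) = 64482/((-420*12)) = 64482/(-5040) = 64482*(-1/5040) = -10747/840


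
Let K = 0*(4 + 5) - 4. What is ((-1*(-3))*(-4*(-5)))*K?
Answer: -240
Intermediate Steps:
K = -4 (K = 0*9 - 4 = 0 - 4 = -4)
((-1*(-3))*(-4*(-5)))*K = ((-1*(-3))*(-4*(-5)))*(-4) = (3*20)*(-4) = 60*(-4) = -240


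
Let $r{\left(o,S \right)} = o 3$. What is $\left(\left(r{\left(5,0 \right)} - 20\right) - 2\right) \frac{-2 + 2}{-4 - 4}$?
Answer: $0$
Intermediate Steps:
$r{\left(o,S \right)} = 3 o$
$\left(\left(r{\left(5,0 \right)} - 20\right) - 2\right) \frac{-2 + 2}{-4 - 4} = \left(\left(3 \cdot 5 - 20\right) - 2\right) \frac{-2 + 2}{-4 - 4} = \left(\left(15 - 20\right) - 2\right) \frac{0}{-8} = \left(-5 - 2\right) 0 \left(- \frac{1}{8}\right) = \left(-7\right) 0 = 0$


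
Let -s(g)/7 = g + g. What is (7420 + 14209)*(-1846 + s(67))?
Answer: -60215136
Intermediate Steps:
s(g) = -14*g (s(g) = -7*(g + g) = -14*g)
(7420 + 14209)*(-1846 + s(67)) = (7420 + 14209)*(-1846 - 14*67) = 21629*(-1846 - 938) = 21629*(-2784) = -60215136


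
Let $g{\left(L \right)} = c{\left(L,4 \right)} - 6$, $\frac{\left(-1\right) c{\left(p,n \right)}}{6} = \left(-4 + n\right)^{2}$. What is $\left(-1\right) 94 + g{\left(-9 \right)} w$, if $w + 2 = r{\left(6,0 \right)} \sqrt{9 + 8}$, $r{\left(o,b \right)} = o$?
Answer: $-82 - 36 \sqrt{17} \approx -230.43$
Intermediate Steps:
$c{\left(p,n \right)} = - 6 \left(-4 + n\right)^{2}$
$g{\left(L \right)} = -6$ ($g{\left(L \right)} = - 6 \left(-4 + 4\right)^{2} - 6 = - 6 \cdot 0^{2} - 6 = \left(-6\right) 0 - 6 = 0 - 6 = -6$)
$w = -2 + 6 \sqrt{17}$ ($w = -2 + 6 \sqrt{9 + 8} = -2 + 6 \sqrt{17} \approx 22.739$)
$\left(-1\right) 94 + g{\left(-9 \right)} w = \left(-1\right) 94 - 6 \left(-2 + 6 \sqrt{17}\right) = -94 + \left(12 - 36 \sqrt{17}\right) = -82 - 36 \sqrt{17}$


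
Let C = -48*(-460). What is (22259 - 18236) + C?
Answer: 26103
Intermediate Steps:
C = 22080
(22259 - 18236) + C = (22259 - 18236) + 22080 = 4023 + 22080 = 26103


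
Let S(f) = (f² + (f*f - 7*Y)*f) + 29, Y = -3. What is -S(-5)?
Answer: 176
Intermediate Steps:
S(f) = 29 + f² + f*(21 + f²) (S(f) = (f² + (f*f - 7*(-3))*f) + 29 = (f² + (f² + 21)*f) + 29 = (f² + (21 + f²)*f) + 29 = (f² + f*(21 + f²)) + 29 = 29 + f² + f*(21 + f²))
-S(-5) = -(29 + (-5)² + (-5)³ + 21*(-5)) = -(29 + 25 - 125 - 105) = -1*(-176) = 176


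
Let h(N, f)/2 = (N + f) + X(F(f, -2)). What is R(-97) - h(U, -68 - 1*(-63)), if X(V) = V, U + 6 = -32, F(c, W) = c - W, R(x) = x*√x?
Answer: 92 - 97*I*√97 ≈ 92.0 - 955.34*I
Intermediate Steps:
R(x) = x^(3/2)
U = -38 (U = -6 - 32 = -38)
h(N, f) = 4 + 2*N + 4*f (h(N, f) = 2*((N + f) + (f - 1*(-2))) = 2*((N + f) + (f + 2)) = 2*((N + f) + (2 + f)) = 2*(2 + N + 2*f) = 4 + 2*N + 4*f)
R(-97) - h(U, -68 - 1*(-63)) = (-97)^(3/2) - (4 + 2*(-38) + 4*(-68 - 1*(-63))) = -97*I*√97 - (4 - 76 + 4*(-68 + 63)) = -97*I*√97 - (4 - 76 + 4*(-5)) = -97*I*√97 - (4 - 76 - 20) = -97*I*√97 - 1*(-92) = -97*I*√97 + 92 = 92 - 97*I*√97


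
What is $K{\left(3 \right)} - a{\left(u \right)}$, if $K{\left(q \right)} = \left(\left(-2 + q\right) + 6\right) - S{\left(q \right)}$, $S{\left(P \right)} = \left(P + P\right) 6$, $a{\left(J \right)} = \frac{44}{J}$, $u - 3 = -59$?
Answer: $- \frac{395}{14} \approx -28.214$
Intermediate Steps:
$u = -56$ ($u = 3 - 59 = -56$)
$S{\left(P \right)} = 12 P$ ($S{\left(P \right)} = 2 P 6 = 12 P$)
$K{\left(q \right)} = 4 - 11 q$ ($K{\left(q \right)} = \left(\left(-2 + q\right) + 6\right) - 12 q = \left(4 + q\right) - 12 q = 4 - 11 q$)
$K{\left(3 \right)} - a{\left(u \right)} = \left(4 - 33\right) - \frac{44}{-56} = \left(4 - 33\right) - 44 \left(- \frac{1}{56}\right) = -29 - - \frac{11}{14} = -29 + \frac{11}{14} = - \frac{395}{14}$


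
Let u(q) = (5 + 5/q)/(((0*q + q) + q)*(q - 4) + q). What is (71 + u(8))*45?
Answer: 204705/64 ≈ 3198.5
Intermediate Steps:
u(q) = (5 + 5/q)/(q + 2*q*(-4 + q)) (u(q) = (5 + 5/q)/(((0 + q) + q)*(-4 + q) + q) = (5 + 5/q)/((q + q)*(-4 + q) + q) = (5 + 5/q)/((2*q)*(-4 + q) + q) = (5 + 5/q)/(2*q*(-4 + q) + q) = (5 + 5/q)/(q + 2*q*(-4 + q)))
(71 + u(8))*45 = (71 + 5*(1 + 8)/(8²*(-7 + 2*8)))*45 = (71 + 5*(1/64)*9/(-7 + 16))*45 = (71 + 5*(1/64)*9/9)*45 = (71 + 5*(1/64)*(⅑)*9)*45 = (71 + 5/64)*45 = (4549/64)*45 = 204705/64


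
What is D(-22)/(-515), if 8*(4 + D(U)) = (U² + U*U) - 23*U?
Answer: -7/20 ≈ -0.35000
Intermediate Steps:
D(U) = -4 - 23*U/8 + U²/4 (D(U) = -4 + ((U² + U*U) - 23*U)/8 = -4 + ((U² + U²) - 23*U)/8 = -4 + (2*U² - 23*U)/8 = -4 + (-23*U + 2*U²)/8 = -4 + (-23*U/8 + U²/4) = -4 - 23*U/8 + U²/4)
D(-22)/(-515) = (-4 - 23/8*(-22) + (¼)*(-22)²)/(-515) = (-4 + 253/4 + (¼)*484)*(-1/515) = (-4 + 253/4 + 121)*(-1/515) = (721/4)*(-1/515) = -7/20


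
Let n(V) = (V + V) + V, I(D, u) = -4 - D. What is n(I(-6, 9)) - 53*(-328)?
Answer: 17390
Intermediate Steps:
n(V) = 3*V (n(V) = 2*V + V = 3*V)
n(I(-6, 9)) - 53*(-328) = 3*(-4 - 1*(-6)) - 53*(-328) = 3*(-4 + 6) + 17384 = 3*2 + 17384 = 6 + 17384 = 17390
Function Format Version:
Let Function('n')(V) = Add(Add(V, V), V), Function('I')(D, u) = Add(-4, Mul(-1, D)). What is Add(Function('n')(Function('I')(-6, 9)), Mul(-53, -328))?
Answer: 17390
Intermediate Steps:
Function('n')(V) = Mul(3, V) (Function('n')(V) = Add(Mul(2, V), V) = Mul(3, V))
Add(Function('n')(Function('I')(-6, 9)), Mul(-53, -328)) = Add(Mul(3, Add(-4, Mul(-1, -6))), Mul(-53, -328)) = Add(Mul(3, Add(-4, 6)), 17384) = Add(Mul(3, 2), 17384) = Add(6, 17384) = 17390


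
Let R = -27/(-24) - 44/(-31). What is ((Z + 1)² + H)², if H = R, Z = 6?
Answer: 163405089/61504 ≈ 2656.8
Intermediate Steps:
R = 631/248 (R = -27*(-1/24) - 44*(-1/31) = 9/8 + 44/31 = 631/248 ≈ 2.5444)
H = 631/248 ≈ 2.5444
((Z + 1)² + H)² = ((6 + 1)² + 631/248)² = (7² + 631/248)² = (49 + 631/248)² = (12783/248)² = 163405089/61504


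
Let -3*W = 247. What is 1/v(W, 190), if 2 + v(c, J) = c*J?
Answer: -3/46936 ≈ -6.3917e-5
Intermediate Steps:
W = -247/3 (W = -⅓*247 = -247/3 ≈ -82.333)
v(c, J) = -2 + J*c (v(c, J) = -2 + c*J = -2 + J*c)
1/v(W, 190) = 1/(-2 + 190*(-247/3)) = 1/(-2 - 46930/3) = 1/(-46936/3) = -3/46936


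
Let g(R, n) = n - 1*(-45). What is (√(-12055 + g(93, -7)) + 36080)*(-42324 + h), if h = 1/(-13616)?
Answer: -1299519484175/851 - 576283585*I*√12017/13616 ≈ -1.5271e+9 - 4.6396e+6*I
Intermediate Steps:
g(R, n) = 45 + n (g(R, n) = n + 45 = 45 + n)
h = -1/13616 ≈ -7.3443e-5
(√(-12055 + g(93, -7)) + 36080)*(-42324 + h) = (√(-12055 + (45 - 7)) + 36080)*(-42324 - 1/13616) = (√(-12055 + 38) + 36080)*(-576283585/13616) = (√(-12017) + 36080)*(-576283585/13616) = (I*√12017 + 36080)*(-576283585/13616) = (36080 + I*√12017)*(-576283585/13616) = -1299519484175/851 - 576283585*I*√12017/13616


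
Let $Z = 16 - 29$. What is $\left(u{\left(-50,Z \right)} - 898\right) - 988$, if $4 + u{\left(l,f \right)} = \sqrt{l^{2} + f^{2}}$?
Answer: $-1890 + \sqrt{2669} \approx -1838.3$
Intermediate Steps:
$Z = -13$
$u{\left(l,f \right)} = -4 + \sqrt{f^{2} + l^{2}}$ ($u{\left(l,f \right)} = -4 + \sqrt{l^{2} + f^{2}} = -4 + \sqrt{f^{2} + l^{2}}$)
$\left(u{\left(-50,Z \right)} - 898\right) - 988 = \left(\left(-4 + \sqrt{\left(-13\right)^{2} + \left(-50\right)^{2}}\right) - 898\right) - 988 = \left(\left(-4 + \sqrt{169 + 2500}\right) - 898\right) - 988 = \left(\left(-4 + \sqrt{2669}\right) - 898\right) - 988 = \left(-902 + \sqrt{2669}\right) - 988 = -1890 + \sqrt{2669}$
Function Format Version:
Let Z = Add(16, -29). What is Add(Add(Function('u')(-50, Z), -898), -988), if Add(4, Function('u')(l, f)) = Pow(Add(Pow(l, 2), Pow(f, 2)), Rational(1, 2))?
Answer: Add(-1890, Pow(2669, Rational(1, 2))) ≈ -1838.3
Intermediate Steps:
Z = -13
Function('u')(l, f) = Add(-4, Pow(Add(Pow(f, 2), Pow(l, 2)), Rational(1, 2))) (Function('u')(l, f) = Add(-4, Pow(Add(Pow(l, 2), Pow(f, 2)), Rational(1, 2))) = Add(-4, Pow(Add(Pow(f, 2), Pow(l, 2)), Rational(1, 2))))
Add(Add(Function('u')(-50, Z), -898), -988) = Add(Add(Add(-4, Pow(Add(Pow(-13, 2), Pow(-50, 2)), Rational(1, 2))), -898), -988) = Add(Add(Add(-4, Pow(Add(169, 2500), Rational(1, 2))), -898), -988) = Add(Add(Add(-4, Pow(2669, Rational(1, 2))), -898), -988) = Add(Add(-902, Pow(2669, Rational(1, 2))), -988) = Add(-1890, Pow(2669, Rational(1, 2)))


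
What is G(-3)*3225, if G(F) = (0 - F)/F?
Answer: -3225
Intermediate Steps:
G(F) = -1 (G(F) = (-F)/F = -1)
G(-3)*3225 = -1*3225 = -3225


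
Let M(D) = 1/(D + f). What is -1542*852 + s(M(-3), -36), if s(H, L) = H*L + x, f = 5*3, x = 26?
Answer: -1313761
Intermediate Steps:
f = 15
M(D) = 1/(15 + D) (M(D) = 1/(D + 15) = 1/(15 + D))
s(H, L) = 26 + H*L (s(H, L) = H*L + 26 = 26 + H*L)
-1542*852 + s(M(-3), -36) = -1542*852 + (26 - 36/(15 - 3)) = -1313784 + (26 - 36/12) = -1313784 + (26 + (1/12)*(-36)) = -1313784 + (26 - 3) = -1313784 + 23 = -1313761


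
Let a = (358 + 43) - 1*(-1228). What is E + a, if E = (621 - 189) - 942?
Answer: 1119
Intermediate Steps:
E = -510 (E = 432 - 942 = -510)
a = 1629 (a = 401 + 1228 = 1629)
E + a = -510 + 1629 = 1119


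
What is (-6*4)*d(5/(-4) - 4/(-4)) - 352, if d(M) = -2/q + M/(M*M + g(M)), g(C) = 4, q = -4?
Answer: -23564/65 ≈ -362.52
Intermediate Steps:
d(M) = ½ + M/(4 + M²) (d(M) = -2/(-4) + M/(M*M + 4) = -2*(-¼) + M/(M² + 4) = ½ + M/(4 + M²))
(-6*4)*d(5/(-4) - 4/(-4)) - 352 = (-6*4)*((2 + (5/(-4) - 4/(-4)) + (5/(-4) - 4/(-4))²/2)/(4 + (5/(-4) - 4/(-4))²)) - 352 = -24*(2 + (5*(-¼) - 4*(-¼)) + (5*(-¼) - 4*(-¼))²/2)/(4 + (5*(-¼) - 4*(-¼))²) - 352 = -24*(2 + (-5/4 + 1) + (-5/4 + 1)²/2)/(4 + (-5/4 + 1)²) - 352 = -24*(2 - ¼ + (-¼)²/2)/(4 + (-¼)²) - 352 = -24*(2 - ¼ + (½)*(1/16))/(4 + 1/16) - 352 = -24*(2 - ¼ + 1/32)/65/16 - 352 = -384*57/(65*32) - 352 = -24*57/130 - 352 = -684/65 - 352 = -23564/65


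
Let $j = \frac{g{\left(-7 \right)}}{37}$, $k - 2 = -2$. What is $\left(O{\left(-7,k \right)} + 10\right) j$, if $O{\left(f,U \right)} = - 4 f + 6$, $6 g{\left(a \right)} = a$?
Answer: $- \frac{154}{111} \approx -1.3874$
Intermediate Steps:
$k = 0$ ($k = 2 - 2 = 0$)
$g{\left(a \right)} = \frac{a}{6}$
$j = - \frac{7}{222}$ ($j = \frac{\frac{1}{6} \left(-7\right)}{37} = \left(- \frac{7}{6}\right) \frac{1}{37} = - \frac{7}{222} \approx -0.031532$)
$O{\left(f,U \right)} = 6 - 4 f$
$\left(O{\left(-7,k \right)} + 10\right) j = \left(\left(6 - -28\right) + 10\right) \left(- \frac{7}{222}\right) = \left(\left(6 + 28\right) + 10\right) \left(- \frac{7}{222}\right) = \left(34 + 10\right) \left(- \frac{7}{222}\right) = 44 \left(- \frac{7}{222}\right) = - \frac{154}{111}$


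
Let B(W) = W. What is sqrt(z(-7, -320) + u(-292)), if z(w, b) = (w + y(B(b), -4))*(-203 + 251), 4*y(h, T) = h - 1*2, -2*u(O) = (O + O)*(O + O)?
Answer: 2*I*sqrt(43682) ≈ 418.0*I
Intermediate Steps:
u(O) = -2*O**2 (u(O) = -(O + O)*(O + O)/2 = -2*O*2*O/2 = -2*O**2)
y(h, T) = -1/2 + h/4 (y(h, T) = (h - 1*2)/4 = (h - 2)/4 = (-2 + h)/4 = -1/2 + h/4)
z(w, b) = -24 + 12*b + 48*w (z(w, b) = (w + (-1/2 + b/4))*(-203 + 251) = (-1/2 + w + b/4)*48 = -24 + 12*b + 48*w)
sqrt(z(-7, -320) + u(-292)) = sqrt((-24 + 12*(-320) + 48*(-7)) - 2*(-292)**2) = sqrt((-24 - 3840 - 336) - 2*85264) = sqrt(-4200 - 170528) = sqrt(-174728) = 2*I*sqrt(43682)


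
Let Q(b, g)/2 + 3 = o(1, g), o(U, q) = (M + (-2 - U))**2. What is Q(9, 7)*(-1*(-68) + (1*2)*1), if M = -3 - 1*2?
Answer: 8540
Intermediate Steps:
M = -5 (M = -3 - 2 = -5)
o(U, q) = (-7 - U)**2 (o(U, q) = (-5 + (-2 - U))**2 = (-7 - U)**2)
Q(b, g) = 122 (Q(b, g) = -6 + 2*(7 + 1)**2 = -6 + 2*8**2 = -6 + 2*64 = -6 + 128 = 122)
Q(9, 7)*(-1*(-68) + (1*2)*1) = 122*(-1*(-68) + (1*2)*1) = 122*(68 + 2*1) = 122*(68 + 2) = 122*70 = 8540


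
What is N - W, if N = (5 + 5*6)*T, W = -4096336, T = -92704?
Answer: 851696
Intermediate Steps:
N = -3244640 (N = (5 + 5*6)*(-92704) = (5 + 30)*(-92704) = 35*(-92704) = -3244640)
N - W = -3244640 - 1*(-4096336) = -3244640 + 4096336 = 851696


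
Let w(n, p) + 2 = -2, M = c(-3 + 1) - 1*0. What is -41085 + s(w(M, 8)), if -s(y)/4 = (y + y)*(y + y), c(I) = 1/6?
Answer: -41341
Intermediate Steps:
c(I) = ⅙
M = ⅙ (M = ⅙ - 1*0 = ⅙ + 0 = ⅙ ≈ 0.16667)
w(n, p) = -4 (w(n, p) = -2 - 2 = -4)
s(y) = -16*y² (s(y) = -4*(y + y)*(y + y) = -4*2*y*2*y = -16*y²)
-41085 + s(w(M, 8)) = -41085 - 16*(-4)² = -41085 - 16*16 = -41085 - 256 = -41341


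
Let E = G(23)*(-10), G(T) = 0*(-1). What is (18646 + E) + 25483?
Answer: 44129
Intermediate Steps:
G(T) = 0
E = 0 (E = 0*(-10) = 0)
(18646 + E) + 25483 = (18646 + 0) + 25483 = 18646 + 25483 = 44129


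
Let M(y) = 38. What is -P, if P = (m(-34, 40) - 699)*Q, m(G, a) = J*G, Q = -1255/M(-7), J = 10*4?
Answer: -2584045/38 ≈ -68001.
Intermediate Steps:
J = 40
Q = -1255/38 ≈ -33.026
m(G, a) = 40*G
P = 2584045/38 (P = (40*(-34) - 699)*(-1255/38) = (-1360 - 699)*(-1255/38) = -2059*(-1255/38) = 2584045/38 ≈ 68001.)
-P = -1*2584045/38 = -2584045/38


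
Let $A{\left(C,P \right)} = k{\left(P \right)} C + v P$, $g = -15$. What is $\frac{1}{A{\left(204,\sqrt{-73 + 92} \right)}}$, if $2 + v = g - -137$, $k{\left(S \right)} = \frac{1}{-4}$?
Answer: $\frac{17}{90333} + \frac{40 \sqrt{19}}{90333} \approx 0.0021183$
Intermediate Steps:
$k{\left(S \right)} = - \frac{1}{4}$
$v = 120$ ($v = -2 - -122 = -2 + \left(-15 + 137\right) = -2 + 122 = 120$)
$A{\left(C,P \right)} = 120 P - \frac{C}{4}$ ($A{\left(C,P \right)} = - \frac{C}{4} + 120 P = 120 P - \frac{C}{4}$)
$\frac{1}{A{\left(204,\sqrt{-73 + 92} \right)}} = \frac{1}{120 \sqrt{-73 + 92} - 51} = \frac{1}{120 \sqrt{19} - 51} = \frac{1}{-51 + 120 \sqrt{19}}$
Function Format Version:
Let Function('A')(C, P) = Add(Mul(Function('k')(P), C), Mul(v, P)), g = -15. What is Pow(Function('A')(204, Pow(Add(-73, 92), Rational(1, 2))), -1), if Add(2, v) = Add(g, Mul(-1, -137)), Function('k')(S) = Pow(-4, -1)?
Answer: Add(Rational(17, 90333), Mul(Rational(40, 90333), Pow(19, Rational(1, 2)))) ≈ 0.0021183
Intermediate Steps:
Function('k')(S) = Rational(-1, 4)
v = 120 (v = Add(-2, Add(-15, Mul(-1, -137))) = Add(-2, Add(-15, 137)) = Add(-2, 122) = 120)
Function('A')(C, P) = Add(Mul(120, P), Mul(Rational(-1, 4), C)) (Function('A')(C, P) = Add(Mul(Rational(-1, 4), C), Mul(120, P)) = Add(Mul(120, P), Mul(Rational(-1, 4), C)))
Pow(Function('A')(204, Pow(Add(-73, 92), Rational(1, 2))), -1) = Pow(Add(Mul(120, Pow(Add(-73, 92), Rational(1, 2))), Mul(Rational(-1, 4), 204)), -1) = Pow(Add(Mul(120, Pow(19, Rational(1, 2))), -51), -1) = Pow(Add(-51, Mul(120, Pow(19, Rational(1, 2)))), -1)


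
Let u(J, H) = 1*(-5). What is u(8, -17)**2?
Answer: 25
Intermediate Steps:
u(J, H) = -5
u(8, -17)**2 = (-5)**2 = 25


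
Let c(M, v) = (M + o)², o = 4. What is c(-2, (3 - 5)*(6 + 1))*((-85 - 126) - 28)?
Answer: -956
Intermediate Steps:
c(M, v) = (4 + M)² (c(M, v) = (M + 4)² = (4 + M)²)
c(-2, (3 - 5)*(6 + 1))*((-85 - 126) - 28) = (4 - 2)²*((-85 - 126) - 28) = 2²*(-211 - 28) = 4*(-239) = -956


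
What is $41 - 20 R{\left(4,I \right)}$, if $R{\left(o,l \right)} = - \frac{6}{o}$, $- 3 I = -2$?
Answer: $71$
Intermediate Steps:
$I = \frac{2}{3}$ ($I = \left(- \frac{1}{3}\right) \left(-2\right) = \frac{2}{3} \approx 0.66667$)
$41 - 20 R{\left(4,I \right)} = 41 - 20 \left(- \frac{6}{4}\right) = 41 - 20 \left(\left(-6\right) \frac{1}{4}\right) = 41 - -30 = 41 + 30 = 71$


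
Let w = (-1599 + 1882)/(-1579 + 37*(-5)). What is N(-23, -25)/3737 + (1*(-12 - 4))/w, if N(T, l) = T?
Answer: 105466579/1057571 ≈ 99.725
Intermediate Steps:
w = -283/1764 (w = 283/(-1579 - 185) = 283/(-1764) = 283*(-1/1764) = -283/1764 ≈ -0.16043)
N(-23, -25)/3737 + (1*(-12 - 4))/w = -23/3737 + (1*(-12 - 4))/(-283/1764) = -23*1/3737 + (1*(-16))*(-1764/283) = -23/3737 - 16*(-1764/283) = -23/3737 + 28224/283 = 105466579/1057571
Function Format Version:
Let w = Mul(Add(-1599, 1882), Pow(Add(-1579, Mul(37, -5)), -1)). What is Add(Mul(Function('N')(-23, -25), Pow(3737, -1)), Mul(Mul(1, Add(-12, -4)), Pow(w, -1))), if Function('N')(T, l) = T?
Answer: Rational(105466579, 1057571) ≈ 99.725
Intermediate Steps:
w = Rational(-283, 1764) (w = Mul(283, Pow(Add(-1579, -185), -1)) = Mul(283, Pow(-1764, -1)) = Mul(283, Rational(-1, 1764)) = Rational(-283, 1764) ≈ -0.16043)
Add(Mul(Function('N')(-23, -25), Pow(3737, -1)), Mul(Mul(1, Add(-12, -4)), Pow(w, -1))) = Add(Mul(-23, Pow(3737, -1)), Mul(Mul(1, Add(-12, -4)), Pow(Rational(-283, 1764), -1))) = Add(Mul(-23, Rational(1, 3737)), Mul(Mul(1, -16), Rational(-1764, 283))) = Add(Rational(-23, 3737), Mul(-16, Rational(-1764, 283))) = Add(Rational(-23, 3737), Rational(28224, 283)) = Rational(105466579, 1057571)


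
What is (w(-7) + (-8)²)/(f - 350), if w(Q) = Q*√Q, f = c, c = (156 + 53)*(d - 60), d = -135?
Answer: -64/41105 + 7*I*√7/41105 ≈ -0.001557 + 0.00045056*I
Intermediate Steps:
c = -40755 (c = (156 + 53)*(-135 - 60) = 209*(-195) = -40755)
f = -40755
w(Q) = Q^(3/2)
(w(-7) + (-8)²)/(f - 350) = ((-7)^(3/2) + (-8)²)/(-40755 - 350) = (-7*I*√7 + 64)/(-41105) = (64 - 7*I*√7)*(-1/41105) = -64/41105 + 7*I*√7/41105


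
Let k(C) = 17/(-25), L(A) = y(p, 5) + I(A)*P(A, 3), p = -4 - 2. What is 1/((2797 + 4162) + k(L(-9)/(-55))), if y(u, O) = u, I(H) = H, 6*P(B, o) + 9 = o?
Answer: 25/173958 ≈ 0.00014371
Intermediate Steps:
p = -6
P(B, o) = -3/2 + o/6
L(A) = -6 - A (L(A) = -6 + A*(-3/2 + (⅙)*3) = -6 + A*(-3/2 + ½) = -6 + A*(-1) = -6 - A)
k(C) = -17/25 (k(C) = 17*(-1/25) = -17/25)
1/((2797 + 4162) + k(L(-9)/(-55))) = 1/((2797 + 4162) - 17/25) = 1/(6959 - 17/25) = 1/(173958/25) = 25/173958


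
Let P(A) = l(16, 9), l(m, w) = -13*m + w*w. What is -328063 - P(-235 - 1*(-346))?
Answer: -327936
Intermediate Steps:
l(m, w) = w² - 13*m (l(m, w) = -13*m + w² = w² - 13*m)
P(A) = -127 (P(A) = 9² - 13*16 = 81 - 208 = -127)
-328063 - P(-235 - 1*(-346)) = -328063 - 1*(-127) = -328063 + 127 = -327936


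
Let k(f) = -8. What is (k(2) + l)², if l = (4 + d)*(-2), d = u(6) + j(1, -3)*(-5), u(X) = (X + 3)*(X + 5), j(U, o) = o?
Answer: 59536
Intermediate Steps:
u(X) = (3 + X)*(5 + X)
d = 114 (d = (15 + 6² + 8*6) - 3*(-5) = (15 + 36 + 48) + 15 = 99 + 15 = 114)
l = -236 (l = (4 + 114)*(-2) = 118*(-2) = -236)
(k(2) + l)² = (-8 - 236)² = (-244)² = 59536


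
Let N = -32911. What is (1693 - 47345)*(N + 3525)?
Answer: 1341529672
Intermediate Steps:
(1693 - 47345)*(N + 3525) = (1693 - 47345)*(-32911 + 3525) = -45652*(-29386) = 1341529672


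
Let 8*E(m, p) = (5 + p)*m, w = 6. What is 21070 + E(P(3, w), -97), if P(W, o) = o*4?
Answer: 20794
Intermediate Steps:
P(W, o) = 4*o
E(m, p) = m*(5 + p)/8 (E(m, p) = ((5 + p)*m)/8 = (m*(5 + p))/8 = m*(5 + p)/8)
21070 + E(P(3, w), -97) = 21070 + (4*6)*(5 - 97)/8 = 21070 + (⅛)*24*(-92) = 21070 - 276 = 20794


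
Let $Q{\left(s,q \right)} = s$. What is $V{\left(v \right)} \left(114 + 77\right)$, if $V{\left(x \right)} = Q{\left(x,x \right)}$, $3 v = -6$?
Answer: $-382$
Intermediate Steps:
$v = -2$ ($v = \frac{1}{3} \left(-6\right) = -2$)
$V{\left(x \right)} = x$
$V{\left(v \right)} \left(114 + 77\right) = - 2 \left(114 + 77\right) = \left(-2\right) 191 = -382$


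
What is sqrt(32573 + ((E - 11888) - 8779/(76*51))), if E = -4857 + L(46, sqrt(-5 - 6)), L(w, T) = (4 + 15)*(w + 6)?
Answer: sqrt(63149765853)/1938 ≈ 129.67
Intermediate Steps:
L(w, T) = 114 + 19*w (L(w, T) = 19*(6 + w) = 114 + 19*w)
E = -3869 (E = -4857 + (114 + 19*46) = -4857 + (114 + 874) = -4857 + 988 = -3869)
sqrt(32573 + ((E - 11888) - 8779/(76*51))) = sqrt(32573 + ((-3869 - 11888) - 8779/(76*51))) = sqrt(32573 + (-15757 - 8779/3876)) = sqrt(32573 - 61082911/3876) = sqrt(65170037/3876) = sqrt(63149765853)/1938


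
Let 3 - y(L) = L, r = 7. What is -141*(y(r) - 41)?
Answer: 6345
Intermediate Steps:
y(L) = 3 - L
-141*(y(r) - 41) = -141*((3 - 1*7) - 41) = -141*((3 - 7) - 41) = -141*(-4 - 41) = -141*(-45) = 6345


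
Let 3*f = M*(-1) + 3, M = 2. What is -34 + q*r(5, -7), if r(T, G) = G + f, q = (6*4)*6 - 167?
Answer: 358/3 ≈ 119.33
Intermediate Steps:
q = -23 (q = 24*6 - 167 = 144 - 167 = -23)
f = 1/3 (f = (2*(-1) + 3)/3 = (-2 + 3)/3 = (1/3)*1 = 1/3 ≈ 0.33333)
r(T, G) = 1/3 + G (r(T, G) = G + 1/3 = 1/3 + G)
-34 + q*r(5, -7) = -34 - 23*(1/3 - 7) = -34 - 23*(-20/3) = -34 + 460/3 = 358/3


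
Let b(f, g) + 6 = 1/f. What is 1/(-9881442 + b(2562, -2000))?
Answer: -2562/25316269775 ≈ -1.0120e-7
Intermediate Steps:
b(f, g) = -6 + 1/f
1/(-9881442 + b(2562, -2000)) = 1/(-9881442 + (-6 + 1/2562)) = 1/(-9881442 - 15371/2562) = 1/(-25316269775/2562) = -2562/25316269775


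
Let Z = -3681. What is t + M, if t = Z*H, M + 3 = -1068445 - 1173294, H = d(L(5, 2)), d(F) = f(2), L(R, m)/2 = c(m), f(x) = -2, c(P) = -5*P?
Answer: -2234380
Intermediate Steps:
L(R, m) = -10*m (L(R, m) = 2*(-5*m) = -10*m)
d(F) = -2
H = -2
M = -2241742 (M = -3 + (-1068445 - 1173294) = -3 - 2241739 = -2241742)
t = 7362 (t = -3681*(-2) = 7362)
t + M = 7362 - 2241742 = -2234380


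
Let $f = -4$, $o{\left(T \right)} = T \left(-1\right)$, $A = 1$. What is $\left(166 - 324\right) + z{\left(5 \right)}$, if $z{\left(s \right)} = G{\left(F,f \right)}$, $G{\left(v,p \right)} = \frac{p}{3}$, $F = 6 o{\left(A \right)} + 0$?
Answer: $- \frac{478}{3} \approx -159.33$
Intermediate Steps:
$o{\left(T \right)} = - T$
$F = -6$ ($F = 6 \left(\left(-1\right) 1\right) + 0 = 6 \left(-1\right) + 0 = -6 + 0 = -6$)
$G{\left(v,p \right)} = \frac{p}{3}$ ($G{\left(v,p \right)} = p \frac{1}{3} = \frac{p}{3}$)
$z{\left(s \right)} = - \frac{4}{3}$ ($z{\left(s \right)} = \frac{1}{3} \left(-4\right) = - \frac{4}{3}$)
$\left(166 - 324\right) + z{\left(5 \right)} = \left(166 - 324\right) - \frac{4}{3} = -158 - \frac{4}{3} = - \frac{478}{3}$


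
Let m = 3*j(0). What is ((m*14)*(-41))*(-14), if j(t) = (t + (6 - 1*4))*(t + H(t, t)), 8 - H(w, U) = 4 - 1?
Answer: 241080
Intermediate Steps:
H(w, U) = 5 (H(w, U) = 8 - (4 - 1) = 8 - 1*3 = 8 - 3 = 5)
j(t) = (2 + t)*(5 + t) (j(t) = (t + (6 - 1*4))*(t + 5) = (t + (6 - 4))*(5 + t) = (t + 2)*(5 + t) = (2 + t)*(5 + t))
m = 30 (m = 3*(10 + 0**2 + 7*0) = 3*(10 + 0 + 0) = 3*10 = 30)
((m*14)*(-41))*(-14) = ((30*14)*(-41))*(-14) = (420*(-41))*(-14) = -17220*(-14) = 241080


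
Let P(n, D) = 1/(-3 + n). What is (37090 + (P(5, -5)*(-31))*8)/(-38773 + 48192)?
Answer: 36966/9419 ≈ 3.9246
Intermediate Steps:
(37090 + (P(5, -5)*(-31))*8)/(-38773 + 48192) = (37090 + (-31/(-3 + 5))*8)/(-38773 + 48192) = (37090 + (-31/2)*8)/9419 = (37090 + ((½)*(-31))*8)*(1/9419) = (37090 - 31/2*8)*(1/9419) = (37090 - 124)*(1/9419) = 36966*(1/9419) = 36966/9419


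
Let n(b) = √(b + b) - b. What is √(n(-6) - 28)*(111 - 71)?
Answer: 40*√(-22 + 2*I*√3) ≈ 14.726 + 188.19*I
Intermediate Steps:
n(b) = -b + √2*√b (n(b) = √(2*b) - b = √2*√b - b = -b + √2*√b)
√(n(-6) - 28)*(111 - 71) = √((-1*(-6) + √2*√(-6)) - 28)*(111 - 71) = √((6 + √2*(I*√6)) - 28)*40 = √((6 + 2*I*√3) - 28)*40 = √(-22 + 2*I*√3)*40 = 40*√(-22 + 2*I*√3)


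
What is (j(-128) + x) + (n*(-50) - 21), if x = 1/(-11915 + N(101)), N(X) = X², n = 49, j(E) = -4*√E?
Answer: -4235295/1714 - 32*I*√2 ≈ -2471.0 - 45.255*I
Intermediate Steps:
x = -1/1714 (x = 1/(-11915 + 101²) = 1/(-11915 + 10201) = 1/(-1714) = -1/1714 ≈ -0.00058343)
(j(-128) + x) + (n*(-50) - 21) = (-32*I*√2 - 1/1714) + (49*(-50) - 21) = (-32*I*√2 - 1/1714) + (-2450 - 21) = (-32*I*√2 - 1/1714) - 2471 = (-1/1714 - 32*I*√2) - 2471 = -4235295/1714 - 32*I*√2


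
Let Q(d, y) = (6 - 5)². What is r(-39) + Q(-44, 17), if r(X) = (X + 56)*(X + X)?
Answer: -1325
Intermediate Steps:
Q(d, y) = 1 (Q(d, y) = 1² = 1)
r(X) = 2*X*(56 + X) (r(X) = (56 + X)*(2*X) = 2*X*(56 + X))
r(-39) + Q(-44, 17) = 2*(-39)*(56 - 39) + 1 = 2*(-39)*17 + 1 = -1326 + 1 = -1325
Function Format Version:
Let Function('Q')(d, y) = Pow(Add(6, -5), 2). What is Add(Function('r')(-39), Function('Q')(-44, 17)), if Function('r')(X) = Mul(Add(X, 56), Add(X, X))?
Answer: -1325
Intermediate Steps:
Function('Q')(d, y) = 1 (Function('Q')(d, y) = Pow(1, 2) = 1)
Function('r')(X) = Mul(2, X, Add(56, X)) (Function('r')(X) = Mul(Add(56, X), Mul(2, X)) = Mul(2, X, Add(56, X)))
Add(Function('r')(-39), Function('Q')(-44, 17)) = Add(Mul(2, -39, Add(56, -39)), 1) = Add(Mul(2, -39, 17), 1) = Add(-1326, 1) = -1325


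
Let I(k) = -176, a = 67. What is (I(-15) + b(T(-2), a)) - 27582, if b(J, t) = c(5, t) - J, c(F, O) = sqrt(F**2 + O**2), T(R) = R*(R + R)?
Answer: -27766 + sqrt(4514) ≈ -27699.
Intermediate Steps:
T(R) = 2*R**2 (T(R) = R*(2*R) = 2*R**2)
b(J, t) = sqrt(25 + t**2) - J (b(J, t) = sqrt(5**2 + t**2) - J = sqrt(25 + t**2) - J)
(I(-15) + b(T(-2), a)) - 27582 = (-176 + (sqrt(25 + 67**2) - 2*(-2)**2)) - 27582 = (-176 + (sqrt(25 + 4489) - 2*4)) - 27582 = (-176 + (sqrt(4514) - 1*8)) - 27582 = (-176 + (sqrt(4514) - 8)) - 27582 = (-176 + (-8 + sqrt(4514))) - 27582 = (-184 + sqrt(4514)) - 27582 = -27766 + sqrt(4514)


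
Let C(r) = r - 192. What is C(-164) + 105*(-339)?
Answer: -35951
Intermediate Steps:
C(r) = -192 + r
C(-164) + 105*(-339) = (-192 - 164) + 105*(-339) = -356 - 35595 = -35951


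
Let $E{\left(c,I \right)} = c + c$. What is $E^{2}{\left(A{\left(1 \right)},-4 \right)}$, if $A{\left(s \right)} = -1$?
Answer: $4$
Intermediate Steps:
$E{\left(c,I \right)} = 2 c$
$E^{2}{\left(A{\left(1 \right)},-4 \right)} = \left(2 \left(-1\right)\right)^{2} = \left(-2\right)^{2} = 4$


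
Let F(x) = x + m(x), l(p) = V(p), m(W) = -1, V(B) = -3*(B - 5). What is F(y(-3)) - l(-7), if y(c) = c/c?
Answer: -36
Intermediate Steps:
V(B) = 15 - 3*B (V(B) = -3*(-5 + B) = 15 - 3*B)
y(c) = 1
l(p) = 15 - 3*p
F(x) = -1 + x (F(x) = x - 1 = -1 + x)
F(y(-3)) - l(-7) = (-1 + 1) - (15 - 3*(-7)) = 0 - (15 + 21) = 0 - 1*36 = 0 - 36 = -36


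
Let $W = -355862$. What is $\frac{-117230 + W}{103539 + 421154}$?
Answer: $- \frac{473092}{524693} \approx -0.90166$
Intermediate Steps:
$\frac{-117230 + W}{103539 + 421154} = \frac{-117230 - 355862}{103539 + 421154} = - \frac{473092}{524693}$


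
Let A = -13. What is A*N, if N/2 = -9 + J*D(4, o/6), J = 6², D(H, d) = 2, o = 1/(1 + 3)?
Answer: -1638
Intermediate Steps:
o = ¼ (o = 1/4 = ¼ ≈ 0.25000)
J = 36
N = 126 (N = 2*(-9 + 36*2) = 2*(-9 + 72) = 2*63 = 126)
A*N = -13*126 = -1638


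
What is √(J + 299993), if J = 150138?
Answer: √450131 ≈ 670.92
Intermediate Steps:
√(J + 299993) = √(150138 + 299993) = √450131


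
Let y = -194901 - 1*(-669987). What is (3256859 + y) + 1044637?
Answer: 4776582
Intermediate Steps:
y = 475086 (y = -194901 + 669987 = 475086)
(3256859 + y) + 1044637 = (3256859 + 475086) + 1044637 = 3731945 + 1044637 = 4776582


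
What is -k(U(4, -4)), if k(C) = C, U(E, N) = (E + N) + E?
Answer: -4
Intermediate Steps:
U(E, N) = N + 2*E
-k(U(4, -4)) = -(-4 + 2*4) = -(-4 + 8) = -1*4 = -4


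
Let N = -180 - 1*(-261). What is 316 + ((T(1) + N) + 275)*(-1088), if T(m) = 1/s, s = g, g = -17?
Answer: -386948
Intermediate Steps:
N = 81 (N = -180 + 261 = 81)
s = -17
T(m) = -1/17 (T(m) = 1/(-17) = -1/17)
316 + ((T(1) + N) + 275)*(-1088) = 316 + ((-1/17 + 81) + 275)*(-1088) = 316 + (1376/17 + 275)*(-1088) = 316 + (6051/17)*(-1088) = 316 - 387264 = -386948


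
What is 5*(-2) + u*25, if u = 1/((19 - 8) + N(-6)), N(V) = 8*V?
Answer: -395/37 ≈ -10.676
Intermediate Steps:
u = -1/37 (u = 1/((19 - 8) + 8*(-6)) = 1/(11 - 48) = 1/(-37) = -1/37 ≈ -0.027027)
5*(-2) + u*25 = 5*(-2) - 1/37*25 = -10 - 25/37 = -395/37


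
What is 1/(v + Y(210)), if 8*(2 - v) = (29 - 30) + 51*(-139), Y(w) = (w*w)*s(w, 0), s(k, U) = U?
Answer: 4/3553 ≈ 0.0011258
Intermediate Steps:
Y(w) = 0 (Y(w) = (w*w)*0 = w²*0 = 0)
v = 3553/4 (v = 2 - ((29 - 30) + 51*(-139))/8 = 2 - (-1 - 7089)/8 = 2 - ⅛*(-7090) = 2 + 3545/4 = 3553/4 ≈ 888.25)
1/(v + Y(210)) = 1/(3553/4 + 0) = 1/(3553/4) = 4/3553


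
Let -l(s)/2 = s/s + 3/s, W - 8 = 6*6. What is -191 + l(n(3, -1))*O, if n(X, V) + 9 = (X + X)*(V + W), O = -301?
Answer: 34715/83 ≈ 418.25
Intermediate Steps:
W = 44 (W = 8 + 6*6 = 8 + 36 = 44)
n(X, V) = -9 + 2*X*(44 + V) (n(X, V) = -9 + (X + X)*(V + 44) = -9 + (2*X)*(44 + V) = -9 + 2*X*(44 + V))
l(s) = -2 - 6/s (l(s) = -2*(s/s + 3/s) = -2*(1 + 3/s) = -2 - 6/s)
-191 + l(n(3, -1))*O = -191 + (-2 - 6/(-9 + 88*3 + 2*(-1)*3))*(-301) = -191 + (-2 - 6/(-9 + 264 - 6))*(-301) = -191 + (-2 - 6/249)*(-301) = -191 + (-2 - 6*1/249)*(-301) = -191 + (-2 - 2/83)*(-301) = -191 - 168/83*(-301) = -191 + 50568/83 = 34715/83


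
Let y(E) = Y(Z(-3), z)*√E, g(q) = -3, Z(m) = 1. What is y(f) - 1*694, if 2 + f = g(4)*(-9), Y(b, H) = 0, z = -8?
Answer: -694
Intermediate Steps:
f = 25 (f = -2 - 3*(-9) = -2 + 27 = 25)
y(E) = 0 (y(E) = 0*√E = 0)
y(f) - 1*694 = 0 - 1*694 = 0 - 694 = -694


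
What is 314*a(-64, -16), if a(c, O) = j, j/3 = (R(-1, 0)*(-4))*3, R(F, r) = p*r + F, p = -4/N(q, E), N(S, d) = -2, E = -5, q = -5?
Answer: 11304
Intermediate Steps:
p = 2 (p = -4/(-2) = -4*(-½) = 2)
R(F, r) = F + 2*r (R(F, r) = 2*r + F = F + 2*r)
j = 36 (j = 3*(((-1 + 2*0)*(-4))*3) = 3*(((-1 + 0)*(-4))*3) = 3*(-1*(-4)*3) = 3*(4*3) = 3*12 = 36)
a(c, O) = 36
314*a(-64, -16) = 314*36 = 11304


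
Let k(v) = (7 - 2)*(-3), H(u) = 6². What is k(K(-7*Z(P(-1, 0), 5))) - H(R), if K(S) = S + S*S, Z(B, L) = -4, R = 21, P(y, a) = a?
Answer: -51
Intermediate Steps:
H(u) = 36
K(S) = S + S²
k(v) = -15 (k(v) = 5*(-3) = -15)
k(K(-7*Z(P(-1, 0), 5))) - H(R) = -15 - 1*36 = -15 - 36 = -51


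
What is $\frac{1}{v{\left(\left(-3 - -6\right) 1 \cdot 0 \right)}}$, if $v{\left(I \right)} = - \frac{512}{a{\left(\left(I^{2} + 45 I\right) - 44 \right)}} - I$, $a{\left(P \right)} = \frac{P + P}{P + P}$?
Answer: $- \frac{1}{512} \approx -0.0019531$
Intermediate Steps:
$a{\left(P \right)} = 1$ ($a{\left(P \right)} = \frac{2 P}{2 P} = 2 P \frac{1}{2 P} = 1$)
$v{\left(I \right)} = -512 - I$ ($v{\left(I \right)} = - \frac{512}{1} - I = \left(-512\right) 1 - I = -512 - I$)
$\frac{1}{v{\left(\left(-3 - -6\right) 1 \cdot 0 \right)}} = \frac{1}{-512 - \left(-3 - -6\right) 1 \cdot 0} = \frac{1}{-512 - \left(-3 + 6\right) 1 \cdot 0} = \frac{1}{-512 - 3 \cdot 1 \cdot 0} = \frac{1}{-512 - 3 \cdot 0} = \frac{1}{-512 - 0} = \frac{1}{-512 + 0} = \frac{1}{-512} = - \frac{1}{512}$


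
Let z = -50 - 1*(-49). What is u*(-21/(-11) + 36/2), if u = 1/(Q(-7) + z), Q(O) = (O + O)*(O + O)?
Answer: 73/715 ≈ 0.10210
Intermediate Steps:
z = -1 (z = -50 + 49 = -1)
Q(O) = 4*O**2 (Q(O) = (2*O)*(2*O) = 4*O**2)
u = 1/195 (u = 1/(4*(-7)**2 - 1) = 1/(4*49 - 1) = 1/(196 - 1) = 1/195 ≈ 0.0051282)
u*(-21/(-11) + 36/2) = (-21/(-11) + 36/2)/195 = (-21*(-1/11) + 36*(1/2))/195 = (21/11 + 18)/195 = (1/195)*(219/11) = 73/715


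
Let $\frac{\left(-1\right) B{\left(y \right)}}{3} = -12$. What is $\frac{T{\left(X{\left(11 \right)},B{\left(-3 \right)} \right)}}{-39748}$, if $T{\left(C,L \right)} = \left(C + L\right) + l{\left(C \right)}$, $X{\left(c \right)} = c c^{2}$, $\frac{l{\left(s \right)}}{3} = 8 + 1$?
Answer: $- \frac{697}{19874} \approx -0.035071$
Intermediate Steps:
$l{\left(s \right)} = 27$ ($l{\left(s \right)} = 3 \left(8 + 1\right) = 3 \cdot 9 = 27$)
$B{\left(y \right)} = 36$ ($B{\left(y \right)} = \left(-3\right) \left(-12\right) = 36$)
$X{\left(c \right)} = c^{3}$
$T{\left(C,L \right)} = 27 + C + L$ ($T{\left(C,L \right)} = \left(C + L\right) + 27 = 27 + C + L$)
$\frac{T{\left(X{\left(11 \right)},B{\left(-3 \right)} \right)}}{-39748} = \frac{27 + 11^{3} + 36}{-39748} = \left(27 + 1331 + 36\right) \left(- \frac{1}{39748}\right) = 1394 \left(- \frac{1}{39748}\right) = - \frac{697}{19874}$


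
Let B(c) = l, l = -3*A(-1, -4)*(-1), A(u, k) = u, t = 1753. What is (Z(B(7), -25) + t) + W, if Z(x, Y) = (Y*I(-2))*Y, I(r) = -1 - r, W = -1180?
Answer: 1198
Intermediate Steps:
l = -3 (l = -3*(-1)*(-1) = 3*(-1) = -3)
B(c) = -3
Z(x, Y) = Y**2 (Z(x, Y) = (Y*(-1 - 1*(-2)))*Y = (Y*(-1 + 2))*Y = (Y*1)*Y = Y*Y = Y**2)
(Z(B(7), -25) + t) + W = ((-25)**2 + 1753) - 1180 = (625 + 1753) - 1180 = 2378 - 1180 = 1198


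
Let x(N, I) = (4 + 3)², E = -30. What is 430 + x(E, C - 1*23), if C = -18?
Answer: 479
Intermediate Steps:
x(N, I) = 49 (x(N, I) = 7² = 49)
430 + x(E, C - 1*23) = 430 + 49 = 479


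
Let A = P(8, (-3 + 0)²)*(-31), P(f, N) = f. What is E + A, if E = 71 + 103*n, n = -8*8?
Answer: -6769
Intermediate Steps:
n = -64
E = -6521 (E = 71 + 103*(-64) = 71 - 6592 = -6521)
A = -248 (A = 8*(-31) = -248)
E + A = -6521 - 248 = -6769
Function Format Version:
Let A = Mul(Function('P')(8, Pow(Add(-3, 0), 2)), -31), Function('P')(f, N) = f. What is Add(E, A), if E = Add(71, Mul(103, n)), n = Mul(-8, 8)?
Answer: -6769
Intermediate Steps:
n = -64
E = -6521 (E = Add(71, Mul(103, -64)) = Add(71, -6592) = -6521)
A = -248 (A = Mul(8, -31) = -248)
Add(E, A) = Add(-6521, -248) = -6769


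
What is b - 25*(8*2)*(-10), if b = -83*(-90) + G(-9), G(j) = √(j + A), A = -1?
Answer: 11470 + I*√10 ≈ 11470.0 + 3.1623*I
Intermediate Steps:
G(j) = √(-1 + j) (G(j) = √(j - 1) = √(-1 + j))
b = 7470 + I*√10 (b = -83*(-90) + √(-1 - 9) = 7470 + √(-10) = 7470 + I*√10 ≈ 7470.0 + 3.1623*I)
b - 25*(8*2)*(-10) = (7470 + I*√10) - 25*(8*2)*(-10) = (7470 + I*√10) - 25*16*(-10) = (7470 + I*√10) - 25*(-160) = (7470 + I*√10) - 1*(-4000) = (7470 + I*√10) + 4000 = 11470 + I*√10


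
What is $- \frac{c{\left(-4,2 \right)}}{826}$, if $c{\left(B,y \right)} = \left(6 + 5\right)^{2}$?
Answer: $- \frac{121}{826} \approx -0.14649$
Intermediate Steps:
$c{\left(B,y \right)} = 121$ ($c{\left(B,y \right)} = 11^{2} = 121$)
$- \frac{c{\left(-4,2 \right)}}{826} = - \frac{121}{826}$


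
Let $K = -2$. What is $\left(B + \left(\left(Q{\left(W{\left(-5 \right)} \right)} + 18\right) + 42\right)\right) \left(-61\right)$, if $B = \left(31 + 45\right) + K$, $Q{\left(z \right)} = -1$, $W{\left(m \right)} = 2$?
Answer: $-8113$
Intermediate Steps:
$B = 74$ ($B = \left(31 + 45\right) - 2 = 76 - 2 = 74$)
$\left(B + \left(\left(Q{\left(W{\left(-5 \right)} \right)} + 18\right) + 42\right)\right) \left(-61\right) = \left(74 + \left(\left(-1 + 18\right) + 42\right)\right) \left(-61\right) = \left(74 + \left(17 + 42\right)\right) \left(-61\right) = \left(74 + 59\right) \left(-61\right) = 133 \left(-61\right) = -8113$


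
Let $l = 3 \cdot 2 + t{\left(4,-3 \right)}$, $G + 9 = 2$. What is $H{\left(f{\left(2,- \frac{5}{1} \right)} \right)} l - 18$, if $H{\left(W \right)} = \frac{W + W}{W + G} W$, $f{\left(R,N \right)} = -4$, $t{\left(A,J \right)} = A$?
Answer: $- \frac{518}{11} \approx -47.091$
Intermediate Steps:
$G = -7$ ($G = -9 + 2 = -7$)
$l = 10$ ($l = 3 \cdot 2 + 4 = 6 + 4 = 10$)
$H{\left(W \right)} = \frac{2 W^{2}}{-7 + W}$ ($H{\left(W \right)} = \frac{W + W}{W - 7} W = \frac{2 W}{-7 + W} W = \frac{2 W^{2}}{-7 + W}$)
$H{\left(f{\left(2,- \frac{5}{1} \right)} \right)} l - 18 = \frac{2 \left(-4\right)^{2}}{-7 - 4} \cdot 10 - 18 = 2 \cdot 16 \frac{1}{-11} \cdot 10 - 18 = 2 \cdot 16 \left(- \frac{1}{11}\right) 10 - 18 = \left(- \frac{32}{11}\right) 10 - 18 = - \frac{320}{11} - 18 = - \frac{518}{11}$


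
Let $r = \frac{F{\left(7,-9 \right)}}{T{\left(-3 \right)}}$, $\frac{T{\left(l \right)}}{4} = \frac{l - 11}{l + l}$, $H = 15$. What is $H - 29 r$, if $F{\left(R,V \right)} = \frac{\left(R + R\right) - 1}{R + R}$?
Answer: $\frac{4749}{392} \approx 12.115$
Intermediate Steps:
$F{\left(R,V \right)} = \frac{-1 + 2 R}{2 R}$ ($F{\left(R,V \right)} = \frac{2 R - 1}{2 R} = \left(-1 + 2 R\right) \frac{1}{2 R} = \frac{-1 + 2 R}{2 R}$)
$T{\left(l \right)} = \frac{2 \left(-11 + l\right)}{l}$ ($T{\left(l \right)} = 4 \frac{l - 11}{l + l} = 4 \frac{-11 + l}{2 l} = \frac{2 \left(-11 + l\right)}{l}$)
$r = \frac{39}{392}$ ($r = \frac{\frac{1}{7} \left(- \frac{1}{2} + 7\right)}{2 - \frac{22}{-3}} = \frac{\frac{1}{7} \cdot \frac{13}{2}}{2 - - \frac{22}{3}} = \frac{13}{14 \left(2 + \frac{22}{3}\right)} = \frac{13}{14 \cdot \frac{28}{3}} = \frac{13}{14} \cdot \frac{3}{28} = \frac{39}{392} \approx 0.09949$)
$H - 29 r = 15 - \frac{1131}{392} = \frac{4749}{392}$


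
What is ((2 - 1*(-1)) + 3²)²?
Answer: 144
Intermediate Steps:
((2 - 1*(-1)) + 3²)² = ((2 + 1) + 9)² = (3 + 9)² = 12² = 144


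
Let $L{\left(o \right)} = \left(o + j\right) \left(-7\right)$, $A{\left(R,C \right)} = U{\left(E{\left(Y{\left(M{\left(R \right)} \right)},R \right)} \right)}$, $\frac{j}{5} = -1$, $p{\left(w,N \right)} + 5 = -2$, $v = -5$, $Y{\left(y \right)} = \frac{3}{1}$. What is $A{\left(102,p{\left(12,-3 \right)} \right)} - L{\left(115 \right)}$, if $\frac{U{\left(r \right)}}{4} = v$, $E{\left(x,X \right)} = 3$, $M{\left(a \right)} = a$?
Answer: $750$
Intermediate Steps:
$Y{\left(y \right)} = 3$ ($Y{\left(y \right)} = 3 \cdot 1 = 3$)
$p{\left(w,N \right)} = -7$ ($p{\left(w,N \right)} = -5 - 2 = -7$)
$j = -5$ ($j = 5 \left(-1\right) = -5$)
$U{\left(r \right)} = -20$ ($U{\left(r \right)} = 4 \left(-5\right) = -20$)
$A{\left(R,C \right)} = -20$
$L{\left(o \right)} = 35 - 7 o$ ($L{\left(o \right)} = \left(o - 5\right) \left(-7\right) = \left(-5 + o\right) \left(-7\right) = 35 - 7 o$)
$A{\left(102,p{\left(12,-3 \right)} \right)} - L{\left(115 \right)} = -20 - \left(35 - 805\right) = -20 - -770 = -20 + 770 = 750$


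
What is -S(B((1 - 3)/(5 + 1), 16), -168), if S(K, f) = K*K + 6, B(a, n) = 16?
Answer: -262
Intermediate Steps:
S(K, f) = 6 + K**2 (S(K, f) = K**2 + 6 = 6 + K**2)
-S(B((1 - 3)/(5 + 1), 16), -168) = -(6 + 16**2) = -(6 + 256) = -1*262 = -262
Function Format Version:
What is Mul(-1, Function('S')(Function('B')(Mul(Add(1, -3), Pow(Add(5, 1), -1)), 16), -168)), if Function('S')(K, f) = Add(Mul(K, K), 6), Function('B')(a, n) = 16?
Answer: -262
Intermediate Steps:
Function('S')(K, f) = Add(6, Pow(K, 2)) (Function('S')(K, f) = Add(Pow(K, 2), 6) = Add(6, Pow(K, 2)))
Mul(-1, Function('S')(Function('B')(Mul(Add(1, -3), Pow(Add(5, 1), -1)), 16), -168)) = Mul(-1, Add(6, Pow(16, 2))) = Mul(-1, Add(6, 256)) = Mul(-1, 262) = -262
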